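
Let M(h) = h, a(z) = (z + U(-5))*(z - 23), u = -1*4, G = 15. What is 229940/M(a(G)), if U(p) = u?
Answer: -57485/22 ≈ -2613.0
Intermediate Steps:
u = -4
U(p) = -4
a(z) = (-23 + z)*(-4 + z) (a(z) = (z - 4)*(z - 23) = (-4 + z)*(-23 + z) = (-23 + z)*(-4 + z))
229940/M(a(G)) = 229940/(92 + 15**2 - 27*15) = 229940/(92 + 225 - 405) = 229940/(-88) = 229940*(-1/88) = -57485/22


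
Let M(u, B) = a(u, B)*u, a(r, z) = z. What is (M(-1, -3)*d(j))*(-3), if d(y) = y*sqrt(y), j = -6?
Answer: 54*I*sqrt(6) ≈ 132.27*I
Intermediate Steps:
d(y) = y**(3/2)
M(u, B) = B*u
(M(-1, -3)*d(j))*(-3) = ((-3*(-1))*(-6)**(3/2))*(-3) = (3*(-6*I*sqrt(6)))*(-3) = -18*I*sqrt(6)*(-3) = 54*I*sqrt(6)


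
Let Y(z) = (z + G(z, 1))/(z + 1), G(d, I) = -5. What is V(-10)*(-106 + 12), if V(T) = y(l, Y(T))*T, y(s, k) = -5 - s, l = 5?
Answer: -9400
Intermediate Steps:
Y(z) = (-5 + z)/(1 + z) (Y(z) = (z - 5)/(z + 1) = (-5 + z)/(1 + z))
V(T) = -10*T (V(T) = (-5 - 1*5)*T = (-5 - 5)*T = -10*T)
V(-10)*(-106 + 12) = (-10*(-10))*(-106 + 12) = 100*(-94) = -9400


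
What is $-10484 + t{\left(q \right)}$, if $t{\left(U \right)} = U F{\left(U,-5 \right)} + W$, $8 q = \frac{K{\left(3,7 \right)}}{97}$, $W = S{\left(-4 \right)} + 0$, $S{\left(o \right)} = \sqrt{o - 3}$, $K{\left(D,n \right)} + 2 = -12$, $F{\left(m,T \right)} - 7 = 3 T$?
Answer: $- \frac{1016934}{97} + i \sqrt{7} \approx -10484.0 + 2.6458 i$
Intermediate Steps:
$F{\left(m,T \right)} = 7 + 3 T$
$K{\left(D,n \right)} = -14$ ($K{\left(D,n \right)} = -2 - 12 = -14$)
$S{\left(o \right)} = \sqrt{-3 + o}$
$W = i \sqrt{7}$ ($W = \sqrt{-3 - 4} + 0 = \sqrt{-7} + 0 = i \sqrt{7} + 0 = i \sqrt{7} \approx 2.6458 i$)
$q = - \frac{7}{388}$ ($q = \frac{\left(-14\right) \frac{1}{97}}{8} = \frac{1}{8} \left(- \frac{14}{97}\right) = - \frac{7}{388} \approx -0.018041$)
$t{\left(U \right)} = - 8 U + i \sqrt{7}$ ($t{\left(U \right)} = U \left(7 + 3 \left(-5\right)\right) + i \sqrt{7} = U \left(7 - 15\right) + i \sqrt{7} = U \left(-8\right) + i \sqrt{7} = - 8 U + i \sqrt{7}$)
$-10484 + t{\left(q \right)} = -10484 + \left(\left(-8\right) \left(- \frac{7}{388}\right) + i \sqrt{7}\right) = -10484 + \left(\frac{14}{97} + i \sqrt{7}\right) = - \frac{1016934}{97} + i \sqrt{7}$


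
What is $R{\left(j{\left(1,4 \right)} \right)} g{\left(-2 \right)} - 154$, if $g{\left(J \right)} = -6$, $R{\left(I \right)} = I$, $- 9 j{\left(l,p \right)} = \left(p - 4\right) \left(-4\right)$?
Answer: $-154$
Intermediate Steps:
$j{\left(l,p \right)} = - \frac{16}{9} + \frac{4 p}{9}$ ($j{\left(l,p \right)} = - \frac{\left(p - 4\right) \left(-4\right)}{9} = - \frac{\left(-4 + p\right) \left(-4\right)}{9} = - \frac{16 - 4 p}{9} = - \frac{16}{9} + \frac{4 p}{9}$)
$R{\left(j{\left(1,4 \right)} \right)} g{\left(-2 \right)} - 154 = \left(- \frac{16}{9} + \frac{4}{9} \cdot 4\right) \left(-6\right) - 154 = \left(- \frac{16}{9} + \frac{16}{9}\right) \left(-6\right) - 154 = 0 \left(-6\right) - 154 = 0 - 154 = -154$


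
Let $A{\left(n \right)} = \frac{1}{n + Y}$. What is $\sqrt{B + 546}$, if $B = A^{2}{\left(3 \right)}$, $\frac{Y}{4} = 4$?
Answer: $\frac{\sqrt{197107}}{19} \approx 23.367$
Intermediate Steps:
$Y = 16$ ($Y = 4 \cdot 4 = 16$)
$A{\left(n \right)} = \frac{1}{16 + n}$ ($A{\left(n \right)} = \frac{1}{n + 16} = \frac{1}{16 + n}$)
$B = \frac{1}{361}$ ($B = \left(\frac{1}{16 + 3}\right)^{2} = \left(\frac{1}{19}\right)^{2} = \frac{1}{361} \approx 0.0027701$)
$\sqrt{B + 546} = \sqrt{\frac{1}{361} + 546} = \sqrt{\frac{197107}{361}} = \frac{\sqrt{197107}}{19}$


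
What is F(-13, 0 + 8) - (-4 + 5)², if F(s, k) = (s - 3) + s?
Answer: -30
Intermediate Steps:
F(s, k) = -3 + 2*s (F(s, k) = (-3 + s) + s = -3 + 2*s)
F(-13, 0 + 8) - (-4 + 5)² = (-3 + 2*(-13)) - (-4 + 5)² = (-3 - 26) - 1*1² = -29 - 1*1 = -29 - 1 = -30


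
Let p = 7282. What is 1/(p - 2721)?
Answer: 1/4561 ≈ 0.00021925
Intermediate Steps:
1/(p - 2721) = 1/(7282 - 2721) = 1/4561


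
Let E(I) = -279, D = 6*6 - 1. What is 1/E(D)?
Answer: -1/279 ≈ -0.0035842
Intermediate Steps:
D = 35 (D = 36 - 1 = 35)
1/E(D) = 1/(-279) = -1/279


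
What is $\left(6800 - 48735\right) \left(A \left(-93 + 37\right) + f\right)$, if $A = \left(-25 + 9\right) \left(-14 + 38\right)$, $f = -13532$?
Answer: $-334305820$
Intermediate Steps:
$A = -384$ ($A = \left(-16\right) 24 = -384$)
$\left(6800 - 48735\right) \left(A \left(-93 + 37\right) + f\right) = \left(6800 - 48735\right) \left(- 384 \left(-93 + 37\right) - 13532\right) = - 41935 \left(\left(-384\right) \left(-56\right) - 13532\right) = - 41935 \left(21504 - 13532\right) = \left(-41935\right) 7972 = -334305820$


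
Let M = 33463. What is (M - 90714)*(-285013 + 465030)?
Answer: -10306153267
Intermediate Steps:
(M - 90714)*(-285013 + 465030) = (33463 - 90714)*(-285013 + 465030) = -57251*180017 = -10306153267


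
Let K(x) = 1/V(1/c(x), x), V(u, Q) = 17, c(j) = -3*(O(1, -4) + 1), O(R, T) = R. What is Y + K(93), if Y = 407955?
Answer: 6935236/17 ≈ 4.0796e+5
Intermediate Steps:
c(j) = -6 (c(j) = -3*(1 + 1) = -3*2 = -6)
K(x) = 1/17
Y + K(93) = 407955 + 1/17 = 6935236/17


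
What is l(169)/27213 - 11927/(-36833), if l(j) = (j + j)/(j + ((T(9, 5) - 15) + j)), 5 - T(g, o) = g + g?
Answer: 50314489682/155362146495 ≈ 0.32385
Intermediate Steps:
T(g, o) = 5 - 2*g (T(g, o) = 5 - (g + g) = 5 - 2*g)
l(j) = 2*j/(-28 + 2*j) (l(j) = (j + j)/(j + (((5 - 2*9) - 15) + j)) = (2*j)/(j + (((5 - 18) - 15) + j)) = (2*j)/(j + ((-13 - 15) + j)) = (2*j)/(j + (-28 + j)) = (2*j)/(-28 + 2*j) = 2*j/(-28 + 2*j))
l(169)/27213 - 11927/(-36833) = (169/(-14 + 169))/27213 - 11927/(-36833) = (169/155)*(1/27213) - 11927*(-1/36833) = (169*(1/155))*(1/27213) + 11927/36833 = (169/155)*(1/27213) + 11927/36833 = 169/4218015 + 11927/36833 = 50314489682/155362146495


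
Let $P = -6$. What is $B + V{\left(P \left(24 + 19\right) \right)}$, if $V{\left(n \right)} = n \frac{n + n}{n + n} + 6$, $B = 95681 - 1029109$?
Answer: $-933680$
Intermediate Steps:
$B = -933428$
$V{\left(n \right)} = 6 + n$ ($V{\left(n \right)} = n \frac{2 n}{2 n} + 6 = n 2 n \frac{1}{2 n} + 6 = n 1 + 6 = n + 6 = 6 + n$)
$B + V{\left(P \left(24 + 19\right) \right)} = -933428 + \left(6 - 6 \left(24 + 19\right)\right) = -933428 + \left(6 - 258\right) = -933428 - 252 = -933680$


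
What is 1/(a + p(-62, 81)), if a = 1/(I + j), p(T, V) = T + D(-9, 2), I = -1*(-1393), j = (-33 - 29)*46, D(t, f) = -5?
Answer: -1459/97754 ≈ -0.014925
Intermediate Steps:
j = -2852 (j = -62*46 = -2852)
I = 1393
p(T, V) = -5 + T (p(T, V) = T - 5 = -5 + T)
a = -1/1459 (a = 1/(1393 - 2852) = 1/(-1459) = -1/1459 ≈ -0.00068540)
1/(a + p(-62, 81)) = 1/(-1/1459 + (-5 - 62)) = 1/(-1/1459 - 67) = 1/(-97754/1459) = -1459/97754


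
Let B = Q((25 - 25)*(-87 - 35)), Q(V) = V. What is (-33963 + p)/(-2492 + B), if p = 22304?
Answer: 131/28 ≈ 4.6786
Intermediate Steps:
B = 0 (B = (25 - 25)*(-87 - 35) = 0*(-122) = 0)
(-33963 + p)/(-2492 + B) = (-33963 + 22304)/(-2492 + 0) = -11659/(-2492) = -11659*(-1/2492) = 131/28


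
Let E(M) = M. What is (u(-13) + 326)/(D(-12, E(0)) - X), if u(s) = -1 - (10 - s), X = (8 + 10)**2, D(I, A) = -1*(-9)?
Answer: -302/315 ≈ -0.95873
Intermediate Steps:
D(I, A) = 9
X = 324 (X = 18**2 = 324)
u(s) = -11 + s (u(s) = -1 + (-10 + s) = -11 + s)
(u(-13) + 326)/(D(-12, E(0)) - X) = ((-11 - 13) + 326)/(9 - 1*324) = (-24 + 326)/(9 - 324) = 302/(-315) = 302*(-1/315) = -302/315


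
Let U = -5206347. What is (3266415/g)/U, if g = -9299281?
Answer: 362935/5379475970723 ≈ 6.7467e-8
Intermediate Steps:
(3266415/g)/U = (3266415/(-9299281))/(-5206347) = (3266415*(-1/9299281))*(-1/5206347) = -3266415/9299281*(-1/5206347) = 362935/5379475970723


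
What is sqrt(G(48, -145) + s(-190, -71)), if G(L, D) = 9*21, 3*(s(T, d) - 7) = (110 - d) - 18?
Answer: sqrt(2253)/3 ≈ 15.822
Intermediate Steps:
s(T, d) = 113/3 - d/3 (s(T, d) = 7 + ((110 - d) - 18)/3 = 7 + (92 - d)/3 = 7 + (92/3 - d/3) = 113/3 - d/3)
G(L, D) = 189
sqrt(G(48, -145) + s(-190, -71)) = sqrt(189 + (113/3 - 1/3*(-71))) = sqrt(189 + (113/3 + 71/3)) = sqrt(189 + 184/3) = sqrt(751/3) = sqrt(2253)/3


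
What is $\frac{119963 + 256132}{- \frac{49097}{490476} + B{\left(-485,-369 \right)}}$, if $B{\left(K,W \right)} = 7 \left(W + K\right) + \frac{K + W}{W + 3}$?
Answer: $- \frac{184465571220}{2930970181} \approx -62.937$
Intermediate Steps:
$B{\left(K,W \right)} = 7 K + 7 W + \frac{K + W}{3 + W}$ ($B{\left(K,W \right)} = 7 \left(K + W\right) + \frac{K + W}{3 + W} = \left(7 K + 7 W\right) + \frac{K + W}{3 + W} = 7 K + 7 W + \frac{K + W}{3 + W}$)
$\frac{119963 + 256132}{- \frac{49097}{490476} + B{\left(-485,-369 \right)}} = \frac{119963 + 256132}{- \frac{49097}{490476} + \frac{7 \left(-369\right)^{2} + 22 \left(-485\right) + 22 \left(-369\right) + 7 \left(-485\right) \left(-369\right)}{3 - 369}} = \frac{376095}{\left(-49097\right) \frac{1}{490476} + \frac{7 \cdot 136161 - 10670 - 8118 + 1252755}{-366}} = \frac{376095}{- \frac{49097}{490476} - \frac{953127 - 10670 - 8118 + 1252755}{366}} = \frac{376095}{- \frac{49097}{490476} - \frac{17927}{3}} = \frac{376095}{- \frac{2930970181}{490476}} = 376095 \left(- \frac{490476}{2930970181}\right) = - \frac{184465571220}{2930970181}$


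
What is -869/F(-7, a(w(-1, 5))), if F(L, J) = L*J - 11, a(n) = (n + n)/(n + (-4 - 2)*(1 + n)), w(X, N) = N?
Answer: 26939/271 ≈ 99.406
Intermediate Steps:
a(n) = 2*n/(-6 - 5*n) (a(n) = (2*n)/(n - 6*(1 + n)) = (2*n)/(n + (-6 - 6*n)) = (2*n)/(-6 - 5*n) = 2*n/(-6 - 5*n))
F(L, J) = -11 + J*L (F(L, J) = J*L - 11 = -11 + J*L)
-869/F(-7, a(w(-1, 5))) = -869/(-11 - 2*5/(6 + 5*5)*(-7)) = -869/(-11 - 2*5/(6 + 25)*(-7)) = -869/(-11 - 2*5/31*(-7)) = -869/(-11 - 2*5*1/31*(-7)) = -869/(-11 - 10/31*(-7)) = -869/(-11 + 70/31) = -869/(-271/31) = -869*(-31/271) = 26939/271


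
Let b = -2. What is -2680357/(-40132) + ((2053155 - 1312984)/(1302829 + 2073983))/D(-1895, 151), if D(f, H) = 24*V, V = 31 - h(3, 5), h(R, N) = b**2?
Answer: 1466279418600851/21953951507808 ≈ 66.789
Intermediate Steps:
h(R, N) = 4 (h(R, N) = (-2)**2 = 4)
V = 27 (V = 31 - 1*4 = 31 - 4 = 27)
D(f, H) = 648 (D(f, H) = 24*27 = 648)
-2680357/(-40132) + ((2053155 - 1312984)/(1302829 + 2073983))/D(-1895, 151) = -2680357/(-40132) + ((2053155 - 1312984)/(1302829 + 2073983))/648 = -2680357*(-1/40132) + (740171/3376812)*(1/648) = 2680357/40132 + (740171*(1/3376812))*(1/648) = 2680357/40132 + (740171/3376812)*(1/648) = 2680357/40132 + 740171/2188174176 = 1466279418600851/21953951507808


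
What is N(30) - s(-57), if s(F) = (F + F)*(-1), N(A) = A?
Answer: -84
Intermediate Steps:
s(F) = -2*F (s(F) = (2*F)*(-1) = -2*F)
N(30) - s(-57) = 30 - (-2)*(-57) = 30 - 1*114 = 30 - 114 = -84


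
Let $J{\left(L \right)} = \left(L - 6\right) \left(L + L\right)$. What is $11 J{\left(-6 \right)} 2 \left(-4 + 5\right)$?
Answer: $3168$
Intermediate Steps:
$J{\left(L \right)} = 2 L \left(-6 + L\right)$ ($J{\left(L \right)} = \left(-6 + L\right) 2 L = 2 L \left(-6 + L\right)$)
$11 J{\left(-6 \right)} 2 \left(-4 + 5\right) = 11 \cdot 2 \left(-6\right) \left(-6 - 6\right) 2 \left(-4 + 5\right) = 11 \cdot 2 \left(-6\right) \left(-12\right) 2 \cdot 1 = 11 \cdot 144 \cdot 2 = 1584 \cdot 2 = 3168$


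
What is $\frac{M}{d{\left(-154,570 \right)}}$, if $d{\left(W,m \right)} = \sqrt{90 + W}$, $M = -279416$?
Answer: $34927 i \approx 34927.0 i$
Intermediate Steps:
$\frac{M}{d{\left(-154,570 \right)}} = - \frac{279416}{\sqrt{90 - 154}} = - \frac{279416}{\sqrt{-64}} = - \frac{279416}{8 i} = - 279416 \left(- \frac{i}{8}\right) = 34927 i$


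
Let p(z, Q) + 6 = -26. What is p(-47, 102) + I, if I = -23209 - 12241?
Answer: -35482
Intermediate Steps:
p(z, Q) = -32 (p(z, Q) = -6 - 26 = -32)
I = -35450
p(-47, 102) + I = -32 - 35450 = -35482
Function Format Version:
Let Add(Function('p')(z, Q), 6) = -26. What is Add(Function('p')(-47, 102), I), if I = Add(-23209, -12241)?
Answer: -35482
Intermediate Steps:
Function('p')(z, Q) = -32 (Function('p')(z, Q) = Add(-6, -26) = -32)
I = -35450
Add(Function('p')(-47, 102), I) = Add(-32, -35450) = -35482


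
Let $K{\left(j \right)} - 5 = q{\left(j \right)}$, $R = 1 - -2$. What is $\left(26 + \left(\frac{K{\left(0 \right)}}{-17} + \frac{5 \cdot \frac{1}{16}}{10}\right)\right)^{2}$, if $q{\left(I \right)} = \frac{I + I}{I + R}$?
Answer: $\frac{196028001}{295936} \approx 662.4$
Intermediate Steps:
$R = 3$ ($R = 1 + 2 = 3$)
$q{\left(I \right)} = \frac{2 I}{3 + I}$ ($q{\left(I \right)} = \frac{I + I}{I + 3} = \frac{2 I}{3 + I}$)
$K{\left(j \right)} = 5 + \frac{2 j}{3 + j}$
$\left(26 + \left(\frac{K{\left(0 \right)}}{-17} + \frac{5 \cdot \frac{1}{16}}{10}\right)\right)^{2} = \left(26 + \left(\frac{\frac{1}{3 + 0} \left(15 + 7 \cdot 0\right)}{-17} + \frac{5 \cdot \frac{1}{16}}{10}\right)\right)^{2} = \left(26 + \left(\frac{15 + 0}{3} \left(- \frac{1}{17}\right) + 5 \cdot \frac{1}{16} \cdot \frac{1}{10}\right)\right)^{2} = \left(26 + \left(\frac{1}{3} \cdot 15 \left(- \frac{1}{17}\right) + \frac{5}{16} \cdot \frac{1}{10}\right)\right)^{2} = \left(26 + \left(5 \left(- \frac{1}{17}\right) + \frac{1}{32}\right)\right)^{2} = \left(26 + \left(- \frac{5}{17} + \frac{1}{32}\right)\right)^{2} = \left(26 - \frac{143}{544}\right)^{2} = \left(\frac{14001}{544}\right)^{2} = \frac{196028001}{295936}$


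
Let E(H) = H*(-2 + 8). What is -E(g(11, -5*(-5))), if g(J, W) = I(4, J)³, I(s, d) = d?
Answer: -7986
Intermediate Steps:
g(J, W) = J³
E(H) = 6*H (E(H) = H*6 = 6*H)
-E(g(11, -5*(-5))) = -6*11³ = -6*1331 = -1*7986 = -7986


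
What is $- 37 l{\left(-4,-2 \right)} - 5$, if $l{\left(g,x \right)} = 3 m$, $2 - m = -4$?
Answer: $-671$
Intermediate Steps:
$m = 6$ ($m = 2 - -4 = 2 + 4 = 6$)
$l{\left(g,x \right)} = 18$ ($l{\left(g,x \right)} = 3 \cdot 6 = 18$)
$- 37 l{\left(-4,-2 \right)} - 5 = \left(-37\right) 18 - 5 = -666 - 5 = -671$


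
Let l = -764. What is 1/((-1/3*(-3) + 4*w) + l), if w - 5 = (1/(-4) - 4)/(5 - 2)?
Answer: -3/2246 ≈ -0.0013357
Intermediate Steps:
w = 43/12 (w = 5 + (1/(-4) - 4)/(5 - 2) = 5 + (-¼ - 4)/3 = 5 - 17/4*⅓ = 5 - 17/12 = 43/12 ≈ 3.5833)
1/((-1/3*(-3) + 4*w) + l) = 1/((-1/3*(-3) + 4*(43/12)) - 764) = 1/((-1*⅓*(-3) + 43/3) - 764) = 1/((-⅓*(-3) + 43/3) - 764) = 1/((1 + 43/3) - 764) = 1/(46/3 - 764) = 1/(-2246/3) = -3/2246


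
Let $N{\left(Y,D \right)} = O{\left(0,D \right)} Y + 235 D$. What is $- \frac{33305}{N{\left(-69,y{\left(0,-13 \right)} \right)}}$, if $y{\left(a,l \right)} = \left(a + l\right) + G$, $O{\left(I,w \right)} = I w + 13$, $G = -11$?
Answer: $\frac{33305}{6537} \approx 5.0948$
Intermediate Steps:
$O{\left(I,w \right)} = 13 + I w$
$y{\left(a,l \right)} = -11 + a + l$ ($y{\left(a,l \right)} = \left(a + l\right) - 11 = -11 + a + l$)
$N{\left(Y,D \right)} = 13 Y + 235 D$ ($N{\left(Y,D \right)} = \left(13 + 0 D\right) Y + 235 D = \left(13 + 0\right) Y + 235 D = 13 Y + 235 D$)
$- \frac{33305}{N{\left(-69,y{\left(0,-13 \right)} \right)}} = - \frac{33305}{13 \left(-69\right) + 235 \left(-11 + 0 - 13\right)} = - \frac{33305}{-897 + 235 \left(-24\right)} = - \frac{33305}{-897 - 5640} = - \frac{33305}{-6537} = \left(-33305\right) \left(- \frac{1}{6537}\right) = \frac{33305}{6537}$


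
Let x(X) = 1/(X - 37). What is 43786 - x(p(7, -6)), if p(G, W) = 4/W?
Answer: 4947821/113 ≈ 43786.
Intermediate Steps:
x(X) = 1/(-37 + X)
43786 - x(p(7, -6)) = 43786 - 1/(-37 + 4/(-6)) = 43786 - 1/(-37 + 4*(-1/6)) = 43786 - 1/(-37 - 2/3) = 43786 - 1/(-113/3) = 43786 - 1*(-3/113) = 43786 + 3/113 = 4947821/113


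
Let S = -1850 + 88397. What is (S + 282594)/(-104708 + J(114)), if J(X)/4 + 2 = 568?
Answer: -123047/34148 ≈ -3.6033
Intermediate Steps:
S = 86547
J(X) = 2264 (J(X) = -8 + 4*568 = -8 + 2272 = 2264)
(S + 282594)/(-104708 + J(114)) = (86547 + 282594)/(-104708 + 2264) = 369141/(-102444) = 369141*(-1/102444) = -123047/34148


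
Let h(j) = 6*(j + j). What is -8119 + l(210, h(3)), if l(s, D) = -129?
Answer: -8248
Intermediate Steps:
h(j) = 12*j (h(j) = 6*(2*j) = 12*j)
-8119 + l(210, h(3)) = -8119 - 129 = -8248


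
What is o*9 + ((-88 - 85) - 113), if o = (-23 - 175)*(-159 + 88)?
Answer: 126236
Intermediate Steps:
o = 14058 (o = -198*(-71) = 14058)
o*9 + ((-88 - 85) - 113) = 14058*9 + ((-88 - 85) - 113) = 126522 + (-173 - 113) = 126522 - 286 = 126236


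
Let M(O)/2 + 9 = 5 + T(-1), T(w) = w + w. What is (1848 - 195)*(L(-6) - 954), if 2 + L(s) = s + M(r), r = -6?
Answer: -1610022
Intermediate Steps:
T(w) = 2*w
M(O) = -12 (M(O) = -18 + 2*(5 + 2*(-1)) = -18 + 2*(5 - 2) = -18 + 2*3 = -18 + 6 = -12)
L(s) = -14 + s (L(s) = -2 + (s - 12) = -2 + (-12 + s) = -14 + s)
(1848 - 195)*(L(-6) - 954) = (1848 - 195)*((-14 - 6) - 954) = 1653*(-20 - 954) = 1653*(-974) = -1610022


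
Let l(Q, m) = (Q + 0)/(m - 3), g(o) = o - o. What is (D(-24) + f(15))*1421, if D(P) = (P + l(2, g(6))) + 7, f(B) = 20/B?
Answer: -69629/3 ≈ -23210.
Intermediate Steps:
g(o) = 0
l(Q, m) = Q/(-3 + m)
D(P) = 19/3 + P (D(P) = (P + 2/(-3 + 0)) + 7 = (P + 2/(-3)) + 7 = (P + 2*(-⅓)) + 7 = (P - ⅔) + 7 = (-⅔ + P) + 7 = 19/3 + P)
(D(-24) + f(15))*1421 = ((19/3 - 24) + 20/15)*1421 = (-53/3 + 20*(1/15))*1421 = (-53/3 + 4/3)*1421 = -49/3*1421 = -69629/3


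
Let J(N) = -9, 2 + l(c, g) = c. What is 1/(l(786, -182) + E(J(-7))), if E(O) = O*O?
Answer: 1/865 ≈ 0.0011561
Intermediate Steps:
l(c, g) = -2 + c
E(O) = O**2
1/(l(786, -182) + E(J(-7))) = 1/((-2 + 786) + (-9)**2) = 1/(784 + 81) = 1/865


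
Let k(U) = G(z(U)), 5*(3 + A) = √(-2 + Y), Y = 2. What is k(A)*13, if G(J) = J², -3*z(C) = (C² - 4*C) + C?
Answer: 468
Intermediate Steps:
A = -3 (A = -3 + √(-2 + 2)/5 = -3 + √0/5 = -3 + (⅕)*0 = -3 + 0 = -3)
z(C) = C - C²/3 (z(C) = -((C² - 4*C) + C)/3 = -(C² - 3*C)/3 = C - C²/3)
k(U) = U²*(3 - U)²/9 (k(U) = (U*(3 - U)/3)² = U²*(3 - U)²/9)
k(A)*13 = ((⅑)*(-3)²*(-3 - 3)²)*13 = ((⅑)*9*(-6)²)*13 = ((⅑)*9*36)*13 = 36*13 = 468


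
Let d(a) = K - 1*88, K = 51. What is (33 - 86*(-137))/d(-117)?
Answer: -11815/37 ≈ -319.32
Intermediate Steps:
d(a) = -37 (d(a) = 51 - 1*88 = 51 - 88 = -37)
(33 - 86*(-137))/d(-117) = (33 - 86*(-137))/(-37) = (33 + 11782)*(-1/37) = 11815*(-1/37) = -11815/37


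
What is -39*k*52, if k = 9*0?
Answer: 0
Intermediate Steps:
k = 0
-39*k*52 = -39*0*52 = 0*52 = 0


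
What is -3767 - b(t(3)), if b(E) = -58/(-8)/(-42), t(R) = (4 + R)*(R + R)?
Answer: -632827/168 ≈ -3766.8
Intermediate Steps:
t(R) = 2*R*(4 + R) (t(R) = (4 + R)*(2*R) = 2*R*(4 + R))
b(E) = -29/168 (b(E) = -58*(-1/8)*(-1/42) = (29/4)*(-1/42) = -29/168)
-3767 - b(t(3)) = -3767 - 1*(-29/168) = -3767 + 29/168 = -632827/168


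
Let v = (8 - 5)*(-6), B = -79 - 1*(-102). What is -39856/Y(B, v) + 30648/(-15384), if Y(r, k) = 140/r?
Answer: -146943947/22435 ≈ -6549.8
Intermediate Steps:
B = 23 (B = -79 + 102 = 23)
v = -18 (v = 3*(-6) = -18)
-39856/Y(B, v) + 30648/(-15384) = -39856/(140/23) + 30648/(-15384) = -39856/(140*(1/23)) + 30648*(-1/15384) = -39856/140/23 - 1277/641 = -39856*23/140 - 1277/641 = -229172/35 - 1277/641 = -146943947/22435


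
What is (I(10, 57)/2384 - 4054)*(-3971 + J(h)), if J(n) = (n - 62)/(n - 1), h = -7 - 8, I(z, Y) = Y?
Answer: 613310864661/38144 ≈ 1.6079e+7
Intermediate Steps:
h = -15
J(n) = (-62 + n)/(-1 + n)
(I(10, 57)/2384 - 4054)*(-3971 + J(h)) = (57/2384 - 4054)*(-3971 + (-62 - 15)/(-1 - 15)) = (57*(1/2384) - 4054)*(-3971 - 77/(-16)) = (57/2384 - 4054)*(-3971 - 1/16*(-77)) = -9664679*(-3971 + 77/16)/2384 = -9664679/2384*(-63459/16) = 613310864661/38144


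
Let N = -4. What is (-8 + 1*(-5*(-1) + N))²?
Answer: 49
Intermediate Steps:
(-8 + 1*(-5*(-1) + N))² = (-8 + 1*(-5*(-1) - 4))² = (-8 + 1*(5 - 4))² = (-8 + 1*1)² = (-8 + 1)² = (-7)² = 49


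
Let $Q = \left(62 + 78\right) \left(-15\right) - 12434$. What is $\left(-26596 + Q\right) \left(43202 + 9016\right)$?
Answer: $-2147726340$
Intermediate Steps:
$Q = -14534$ ($Q = 140 \left(-15\right) - 12434 = -2100 - 12434 = -14534$)
$\left(-26596 + Q\right) \left(43202 + 9016\right) = \left(-26596 - 14534\right) \left(43202 + 9016\right) = \left(-41130\right) 52218 = -2147726340$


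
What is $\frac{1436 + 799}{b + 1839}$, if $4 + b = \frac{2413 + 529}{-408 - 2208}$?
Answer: $\frac{2923380}{2398709} \approx 1.2187$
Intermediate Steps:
$b = - \frac{6703}{1308}$ ($b = -4 + \frac{2413 + 529}{-408 - 2208} = -4 + \frac{2942}{-2616} = -4 + 2942 \left(- \frac{1}{2616}\right) = -4 - \frac{1471}{1308} = - \frac{6703}{1308} \approx -5.1246$)
$\frac{1436 + 799}{b + 1839} = \frac{1436 + 799}{- \frac{6703}{1308} + 1839} = \frac{2235}{\frac{2398709}{1308}} = 2235 \cdot \frac{1308}{2398709} = \frac{2923380}{2398709}$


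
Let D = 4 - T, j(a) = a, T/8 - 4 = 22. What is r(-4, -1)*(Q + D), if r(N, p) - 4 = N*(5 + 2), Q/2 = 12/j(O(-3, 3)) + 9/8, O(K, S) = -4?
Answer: 4986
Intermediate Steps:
T = 208 (T = 32 + 8*22 = 32 + 176 = 208)
Q = -15/4 (Q = 2*(12/(-4) + 9/8) = 2*(12*(-¼) + 9*(⅛)) = 2*(-3 + 9/8) = 2*(-15/8) = -15/4 ≈ -3.7500)
r(N, p) = 4 + 7*N (r(N, p) = 4 + N*(5 + 2) = 4 + N*7 = 4 + 7*N)
D = -204 (D = 4 - 1*208 = 4 - 208 = -204)
r(-4, -1)*(Q + D) = (4 + 7*(-4))*(-15/4 - 204) = (4 - 28)*(-831/4) = -24*(-831/4) = 4986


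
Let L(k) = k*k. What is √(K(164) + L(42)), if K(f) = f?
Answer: 2*√482 ≈ 43.909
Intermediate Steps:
L(k) = k²
√(K(164) + L(42)) = √(164 + 42²) = √(164 + 1764) = √1928 = 2*√482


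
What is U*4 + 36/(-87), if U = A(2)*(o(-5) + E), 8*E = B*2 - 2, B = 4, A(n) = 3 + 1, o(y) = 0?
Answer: 336/29 ≈ 11.586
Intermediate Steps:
A(n) = 4
E = ¾ (E = (4*2 - 2)/8 = (8 - 2)/8 = (⅛)*6 = ¾ ≈ 0.75000)
U = 3 (U = 4*(0 + ¾) = 4*(¾) = 3)
U*4 + 36/(-87) = 3*4 + 36/(-87) = 12 + 36*(-1/87) = 12 - 12/29 = 336/29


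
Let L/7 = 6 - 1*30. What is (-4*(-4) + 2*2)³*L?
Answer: -1344000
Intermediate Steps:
L = -168 (L = 7*(6 - 1*30) = 7*(6 - 30) = 7*(-24) = -168)
(-4*(-4) + 2*2)³*L = (-4*(-4) + 2*2)³*(-168) = (16 + 4)³*(-168) = 20³*(-168) = 8000*(-168) = -1344000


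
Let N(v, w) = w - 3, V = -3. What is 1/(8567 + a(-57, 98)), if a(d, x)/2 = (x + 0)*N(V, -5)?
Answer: 1/6999 ≈ 0.00014288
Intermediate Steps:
N(v, w) = -3 + w
a(d, x) = -16*x (a(d, x) = 2*((x + 0)*(-3 - 5)) = 2*(x*(-8)) = 2*(-8*x) = -16*x)
1/(8567 + a(-57, 98)) = 1/(8567 - 16*98) = 1/(8567 - 1568) = 1/6999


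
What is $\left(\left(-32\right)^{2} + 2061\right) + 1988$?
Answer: $5073$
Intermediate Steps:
$\left(\left(-32\right)^{2} + 2061\right) + 1988 = \left(1024 + 2061\right) + 1988 = 3085 + 1988 = 5073$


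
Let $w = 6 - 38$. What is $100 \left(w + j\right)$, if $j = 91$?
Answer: $5900$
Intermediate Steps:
$w = -32$ ($w = 6 - 38 = -32$)
$100 \left(w + j\right) = 100 \left(-32 + 91\right) = 100 \cdot 59 = 5900$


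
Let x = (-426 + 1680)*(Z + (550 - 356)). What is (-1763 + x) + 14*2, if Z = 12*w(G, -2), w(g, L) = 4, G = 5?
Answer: 301733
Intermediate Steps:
Z = 48 (Z = 12*4 = 48)
x = 303468 (x = (-426 + 1680)*(48 + (550 - 356)) = 1254*(48 + 194) = 1254*242 = 303468)
(-1763 + x) + 14*2 = (-1763 + 303468) + 14*2 = 301705 + 28 = 301733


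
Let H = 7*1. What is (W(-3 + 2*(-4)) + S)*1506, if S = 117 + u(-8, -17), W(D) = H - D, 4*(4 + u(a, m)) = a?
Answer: 194274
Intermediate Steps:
H = 7
u(a, m) = -4 + a/4
W(D) = 7 - D
S = 111 (S = 117 + (-4 + (¼)*(-8)) = 117 + (-4 - 2) = 117 - 6 = 111)
(W(-3 + 2*(-4)) + S)*1506 = ((7 - (-3 + 2*(-4))) + 111)*1506 = ((7 - (-3 - 8)) + 111)*1506 = ((7 - 1*(-11)) + 111)*1506 = ((7 + 11) + 111)*1506 = (18 + 111)*1506 = 129*1506 = 194274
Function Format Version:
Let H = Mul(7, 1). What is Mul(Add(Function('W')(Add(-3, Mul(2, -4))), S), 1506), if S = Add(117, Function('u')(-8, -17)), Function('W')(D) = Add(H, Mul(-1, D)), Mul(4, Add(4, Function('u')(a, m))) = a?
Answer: 194274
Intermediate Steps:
H = 7
Function('u')(a, m) = Add(-4, Mul(Rational(1, 4), a))
Function('W')(D) = Add(7, Mul(-1, D))
S = 111 (S = Add(117, Add(-4, Mul(Rational(1, 4), -8))) = Add(117, Add(-4, -2)) = Add(117, -6) = 111)
Mul(Add(Function('W')(Add(-3, Mul(2, -4))), S), 1506) = Mul(Add(Add(7, Mul(-1, Add(-3, Mul(2, -4)))), 111), 1506) = Mul(Add(Add(7, Mul(-1, Add(-3, -8))), 111), 1506) = Mul(Add(Add(7, Mul(-1, -11)), 111), 1506) = Mul(Add(Add(7, 11), 111), 1506) = Mul(Add(18, 111), 1506) = Mul(129, 1506) = 194274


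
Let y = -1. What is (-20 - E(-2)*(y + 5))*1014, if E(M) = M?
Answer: -12168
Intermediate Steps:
(-20 - E(-2)*(y + 5))*1014 = (-20 - (-2)*(-1 + 5))*1014 = (-20 - (-2)*4)*1014 = (-20 - 1*(-8))*1014 = (-20 + 8)*1014 = -12*1014 = -12168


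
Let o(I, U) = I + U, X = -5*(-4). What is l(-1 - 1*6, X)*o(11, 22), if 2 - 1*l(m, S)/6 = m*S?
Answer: 28116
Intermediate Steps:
X = 20
l(m, S) = 12 - 6*S*m (l(m, S) = 12 - 6*m*S = 12 - 6*S*m)
l(-1 - 1*6, X)*o(11, 22) = (12 - 6*20*(-1 - 1*6))*(11 + 22) = (12 - 6*20*(-1 - 6))*33 = (12 - 6*20*(-7))*33 = (12 + 840)*33 = 852*33 = 28116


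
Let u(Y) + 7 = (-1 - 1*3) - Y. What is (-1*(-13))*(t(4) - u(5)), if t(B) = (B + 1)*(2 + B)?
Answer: 598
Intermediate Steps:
u(Y) = -11 - Y (u(Y) = -7 + ((-1 - 1*3) - Y) = -7 + ((-1 - 3) - Y) = -7 + (-4 - Y) = -11 - Y)
t(B) = (1 + B)*(2 + B)
(-1*(-13))*(t(4) - u(5)) = (-1*(-13))*((2 + 4**2 + 3*4) - (-11 - 1*5)) = 13*((2 + 16 + 12) - (-11 - 5)) = 13*(30 - 1*(-16)) = 13*(30 + 16) = 13*46 = 598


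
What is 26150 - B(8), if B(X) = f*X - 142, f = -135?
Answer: 27372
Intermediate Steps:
B(X) = -142 - 135*X (B(X) = -135*X - 142 = -142 - 135*X)
26150 - B(8) = 26150 - (-142 - 135*8) = 26150 - (-142 - 1080) = 26150 - 1*(-1222) = 26150 + 1222 = 27372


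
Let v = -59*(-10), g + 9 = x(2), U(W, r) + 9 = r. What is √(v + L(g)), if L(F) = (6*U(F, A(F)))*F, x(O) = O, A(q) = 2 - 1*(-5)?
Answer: √674 ≈ 25.962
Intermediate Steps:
A(q) = 7 (A(q) = 2 + 5 = 7)
U(W, r) = -9 + r
g = -7 (g = -9 + 2 = -7)
v = 590
L(F) = -12*F (L(F) = (6*(-9 + 7))*F = (6*(-2))*F = -12*F)
√(v + L(g)) = √(590 - 12*(-7)) = √(590 + 84) = √674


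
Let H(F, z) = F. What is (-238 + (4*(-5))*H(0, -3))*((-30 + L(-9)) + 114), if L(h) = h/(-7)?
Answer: -20298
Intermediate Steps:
L(h) = -h/7 (L(h) = h*(-⅐) = -h/7)
(-238 + (4*(-5))*H(0, -3))*((-30 + L(-9)) + 114) = (-238 + (4*(-5))*0)*((-30 - ⅐*(-9)) + 114) = (-238 - 20*0)*((-30 + 9/7) + 114) = (-238 + 0)*(-201/7 + 114) = -238*597/7 = -20298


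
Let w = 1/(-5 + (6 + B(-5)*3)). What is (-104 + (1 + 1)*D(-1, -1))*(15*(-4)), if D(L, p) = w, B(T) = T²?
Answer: 118530/19 ≈ 6238.4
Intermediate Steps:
w = 1/76 (w = 1/(-5 + (6 + (-5)²*3)) = 1/(-5 + (6 + 25*3)) = 1/(-5 + (6 + 75)) = 1/(-5 + 81) = 1/76 ≈ 0.013158)
D(L, p) = 1/76
(-104 + (1 + 1)*D(-1, -1))*(15*(-4)) = (-104 + (1 + 1)*(1/76))*(15*(-4)) = (-104 + 2*(1/76))*(-60) = (-104 + 1/38)*(-60) = -3951/38*(-60) = 118530/19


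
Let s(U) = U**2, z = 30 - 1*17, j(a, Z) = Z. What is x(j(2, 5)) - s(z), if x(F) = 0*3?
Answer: -169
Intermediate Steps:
x(F) = 0
z = 13 (z = 30 - 17 = 13)
x(j(2, 5)) - s(z) = 0 - 1*13**2 = 0 - 1*169 = 0 - 169 = -169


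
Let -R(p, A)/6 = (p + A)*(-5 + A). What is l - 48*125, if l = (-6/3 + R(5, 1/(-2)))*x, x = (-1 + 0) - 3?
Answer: -6586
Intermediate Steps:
x = -4 (x = -1 - 3 = -4)
R(p, A) = -6*(-5 + A)*(A + p) (R(p, A) = -6*(p + A)*(-5 + A) = -6*(A + p)*(-5 + A) = -6*(-5 + A)*(A + p))
l = -586 (l = (-6/3 + (-6*(1/(-2))**2 + 30/(-2) + 30*5 - 6*5/(-2)))*(-4) = (-6*1/3 + (-6*(-1/2)**2 + 30*(-1/2) + 150 - 6*(-1/2)*5))*(-4) = (-2 + (-6*1/4 - 15 + 150 + 15))*(-4) = (-2 + (-3/2 - 15 + 150 + 15))*(-4) = (-2 + 297/2)*(-4) = (293/2)*(-4) = -586)
l - 48*125 = -586 - 48*125 = -586 - 6000 = -6586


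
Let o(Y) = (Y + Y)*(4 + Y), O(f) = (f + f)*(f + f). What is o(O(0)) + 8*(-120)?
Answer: -960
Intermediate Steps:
O(f) = 4*f**2 (O(f) = (2*f)*(2*f) = 4*f**2)
o(Y) = 2*Y*(4 + Y) (o(Y) = (2*Y)*(4 + Y) = 2*Y*(4 + Y))
o(O(0)) + 8*(-120) = 2*(4*0**2)*(4 + 4*0**2) + 8*(-120) = 2*(4*0)*(4 + 4*0) - 960 = 2*0*(4 + 0) - 960 = 2*0*4 - 960 = 0 - 960 = -960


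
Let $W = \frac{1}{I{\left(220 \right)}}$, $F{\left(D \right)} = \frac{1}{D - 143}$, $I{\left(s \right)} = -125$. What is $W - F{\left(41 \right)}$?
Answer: $\frac{23}{12750} \approx 0.0018039$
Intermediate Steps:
$F{\left(D \right)} = \frac{1}{-143 + D}$
$W = - \frac{1}{125}$ ($W = \frac{1}{-125} = - \frac{1}{125} \approx -0.008$)
$W - F{\left(41 \right)} = - \frac{1}{125} - \frac{1}{-143 + 41} = - \frac{1}{125} - \frac{1}{-102} = - \frac{1}{125} - - \frac{1}{102} = - \frac{1}{125} + \frac{1}{102} = \frac{23}{12750}$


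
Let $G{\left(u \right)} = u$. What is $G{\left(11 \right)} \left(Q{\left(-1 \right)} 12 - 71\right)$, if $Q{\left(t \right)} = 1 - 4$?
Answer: $-1177$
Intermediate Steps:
$Q{\left(t \right)} = -3$
$G{\left(11 \right)} \left(Q{\left(-1 \right)} 12 - 71\right) = 11 \left(\left(-3\right) 12 - 71\right) = 11 \left(-36 - 71\right) = 11 \left(-107\right) = -1177$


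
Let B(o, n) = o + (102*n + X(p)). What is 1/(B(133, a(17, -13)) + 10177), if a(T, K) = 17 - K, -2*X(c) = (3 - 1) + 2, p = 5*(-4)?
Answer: 1/13368 ≈ 7.4805e-5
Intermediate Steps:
p = -20
X(c) = -2 (X(c) = -((3 - 1) + 2)/2 = -(2 + 2)/2 = -½*4 = -2)
B(o, n) = -2 + o + 102*n (B(o, n) = o + (102*n - 2) = o + (-2 + 102*n) = -2 + o + 102*n)
1/(B(133, a(17, -13)) + 10177) = 1/((-2 + 133 + 102*(17 - 1*(-13))) + 10177) = 1/((-2 + 133 + 102*(17 + 13)) + 10177) = 1/((-2 + 133 + 102*30) + 10177) = 1/((-2 + 133 + 3060) + 10177) = 1/(3191 + 10177) = 1/13368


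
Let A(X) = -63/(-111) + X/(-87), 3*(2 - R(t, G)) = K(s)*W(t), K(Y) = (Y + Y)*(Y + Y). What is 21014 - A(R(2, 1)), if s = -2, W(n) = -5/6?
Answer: 20992493/999 ≈ 21014.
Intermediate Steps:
W(n) = -⅚ (W(n) = -5*⅙ = -⅚)
K(Y) = 4*Y² (K(Y) = (2*Y)*(2*Y) = 4*Y²)
R(t, G) = 58/9 (R(t, G) = 2 - 4*(-2)²*(-5)/(3*6) = 2 - 4*4*(-5)/(3*6) = 2 - 16*(-5)/(3*6) = 2 - ⅓*(-40/3) = 2 + 40/9 = 58/9)
A(X) = 21/37 - X/87 (A(X) = -63*(-1/111) + X*(-1/87) = 21/37 - X/87)
21014 - A(R(2, 1)) = 21014 - (21/37 - 1/87*58/9) = 21014 - (21/37 - 2/27) = 21014 - 1*493/999 = 21014 - 493/999 = 20992493/999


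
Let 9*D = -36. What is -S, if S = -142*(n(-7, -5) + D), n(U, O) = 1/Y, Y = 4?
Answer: -1065/2 ≈ -532.50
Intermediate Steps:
n(U, O) = ¼ (n(U, O) = 1/4 = ¼)
D = -4 (D = (⅑)*(-36) = -4)
S = 1065/2 (S = -142*(¼ - 4) = -142*(-15/4) = 1065/2 ≈ 532.50)
-S = -1*1065/2 = -1065/2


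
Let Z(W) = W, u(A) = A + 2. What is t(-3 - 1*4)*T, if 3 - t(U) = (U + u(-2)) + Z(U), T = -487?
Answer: -8279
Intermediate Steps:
u(A) = 2 + A
t(U) = 3 - 2*U (t(U) = 3 - ((U + (2 - 2)) + U) = 3 - ((U + 0) + U) = 3 - (U + U) = 3 - 2*U)
t(-3 - 1*4)*T = (3 - 2*(-3 - 1*4))*(-487) = (3 - 2*(-3 - 4))*(-487) = (3 - 2*(-7))*(-487) = (3 + 14)*(-487) = 17*(-487) = -8279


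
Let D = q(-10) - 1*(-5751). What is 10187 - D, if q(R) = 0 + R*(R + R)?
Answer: 4236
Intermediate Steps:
q(R) = 2*R**2 (q(R) = 0 + R*(2*R) = 0 + 2*R**2 = 2*R**2)
D = 5951 (D = 2*(-10)**2 - 1*(-5751) = 2*100 + 5751 = 200 + 5751 = 5951)
10187 - D = 10187 - 1*5951 = 10187 - 5951 = 4236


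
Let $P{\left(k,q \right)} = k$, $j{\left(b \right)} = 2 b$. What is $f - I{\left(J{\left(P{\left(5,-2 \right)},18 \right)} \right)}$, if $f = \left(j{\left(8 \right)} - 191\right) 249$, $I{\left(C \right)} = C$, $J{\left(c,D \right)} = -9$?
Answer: $-43566$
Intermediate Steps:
$f = -43575$ ($f = \left(2 \cdot 8 - 191\right) 249 = \left(16 - 191\right) 249 = \left(-175\right) 249 = -43575$)
$f - I{\left(J{\left(P{\left(5,-2 \right)},18 \right)} \right)} = -43575 - -9 = -43575 + 9 = -43566$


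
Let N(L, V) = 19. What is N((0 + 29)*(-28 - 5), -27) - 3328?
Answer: -3309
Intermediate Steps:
N((0 + 29)*(-28 - 5), -27) - 3328 = 19 - 3328 = -3309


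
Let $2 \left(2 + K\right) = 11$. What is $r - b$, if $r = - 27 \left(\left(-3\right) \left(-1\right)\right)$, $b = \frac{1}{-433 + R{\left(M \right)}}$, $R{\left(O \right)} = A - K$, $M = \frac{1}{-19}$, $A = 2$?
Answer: $- \frac{70387}{869} \approx -80.998$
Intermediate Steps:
$K = \frac{7}{2}$ ($K = -2 + \frac{1}{2} \cdot 11 = -2 + \frac{11}{2} = \frac{7}{2} \approx 3.5$)
$M = - \frac{1}{19} \approx -0.052632$
$R{\left(O \right)} = - \frac{3}{2}$ ($R{\left(O \right)} = 2 - \frac{7}{2} = - \frac{3}{2}$)
$b = - \frac{2}{869}$ ($b = \frac{1}{-433 - \frac{3}{2}} = \frac{1}{- \frac{869}{2}} = - \frac{2}{869} \approx -0.0023015$)
$r = -81$ ($r = \left(-27\right) 3 = -81$)
$r - b = -81 - - \frac{2}{869} = -81 + \frac{2}{869} = - \frac{70387}{869}$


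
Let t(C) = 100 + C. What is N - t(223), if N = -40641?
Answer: -40964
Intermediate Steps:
N - t(223) = -40641 - (100 + 223) = -40641 - 1*323 = -40641 - 323 = -40964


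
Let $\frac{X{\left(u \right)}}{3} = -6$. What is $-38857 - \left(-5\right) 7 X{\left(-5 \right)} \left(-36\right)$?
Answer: $-16177$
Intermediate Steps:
$X{\left(u \right)} = -18$ ($X{\left(u \right)} = 3 \left(-6\right) = -18$)
$-38857 - \left(-5\right) 7 X{\left(-5 \right)} \left(-36\right) = -38857 - \left(-5\right) 7 \left(-18\right) \left(-36\right) = -38857 - \left(-35\right) \left(-18\right) \left(-36\right) = -38857 - 630 \left(-36\right) = -38857 - -22680 = -38857 + 22680 = -16177$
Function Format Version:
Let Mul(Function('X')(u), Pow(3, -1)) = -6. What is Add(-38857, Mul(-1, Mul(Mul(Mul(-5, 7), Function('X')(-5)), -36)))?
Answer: -16177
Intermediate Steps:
Function('X')(u) = -18 (Function('X')(u) = Mul(3, -6) = -18)
Add(-38857, Mul(-1, Mul(Mul(Mul(-5, 7), Function('X')(-5)), -36))) = Add(-38857, Mul(-1, Mul(Mul(Mul(-5, 7), -18), -36))) = Add(-38857, Mul(-1, Mul(Mul(-35, -18), -36))) = Add(-38857, Mul(-1, Mul(630, -36))) = Add(-38857, Mul(-1, -22680)) = Add(-38857, 22680) = -16177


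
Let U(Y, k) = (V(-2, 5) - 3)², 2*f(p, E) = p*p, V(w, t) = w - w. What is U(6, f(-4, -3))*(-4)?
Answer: -36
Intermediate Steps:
V(w, t) = 0
f(p, E) = p²/2 (f(p, E) = (p*p)/2 = p²/2)
U(Y, k) = 9 (U(Y, k) = (0 - 3)² = (-3)² = 9)
U(6, f(-4, -3))*(-4) = 9*(-4) = -36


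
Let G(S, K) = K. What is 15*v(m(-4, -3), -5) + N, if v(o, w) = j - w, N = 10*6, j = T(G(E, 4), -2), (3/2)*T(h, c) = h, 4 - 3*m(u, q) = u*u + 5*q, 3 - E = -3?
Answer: 175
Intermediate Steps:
E = 6 (E = 3 - 1*(-3) = 3 + 3 = 6)
m(u, q) = 4/3 - 5*q/3 - u²/3 (m(u, q) = 4/3 - (u*u + 5*q)/3 = 4/3 - (u² + 5*q)/3 = 4/3 + (-5*q/3 - u²/3) = 4/3 - 5*q/3 - u²/3)
T(h, c) = 2*h/3
j = 8/3 (j = (⅔)*4 = 8/3 ≈ 2.6667)
N = 60
v(o, w) = 8/3 - w
15*v(m(-4, -3), -5) + N = 15*(8/3 - 1*(-5)) + 60 = 15*(8/3 + 5) + 60 = 15*(23/3) + 60 = 115 + 60 = 175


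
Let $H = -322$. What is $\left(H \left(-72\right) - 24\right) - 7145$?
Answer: $16015$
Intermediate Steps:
$\left(H \left(-72\right) - 24\right) - 7145 = \left(\left(-322\right) \left(-72\right) - 24\right) - 7145 = \left(23184 - 24\right) - 7145 = 23160 - 7145 = 16015$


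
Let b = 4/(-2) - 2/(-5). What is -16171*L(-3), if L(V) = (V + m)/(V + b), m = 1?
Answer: -161710/23 ≈ -7030.9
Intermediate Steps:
b = -8/5 (b = 4*(-½) - 2*(-⅕) = -2 + ⅖ = -8/5 ≈ -1.6000)
L(V) = (1 + V)/(-8/5 + V) (L(V) = (V + 1)/(V - 8/5) = (1 + V)/(-8/5 + V))
-16171*L(-3) = -80855*(1 - 3)/(-8 + 5*(-3)) = -80855*(-2)/(-8 - 15) = -80855*(-2)/(-23) = -80855*(-1)*(-2)/23 = -16171*10/23 = -161710/23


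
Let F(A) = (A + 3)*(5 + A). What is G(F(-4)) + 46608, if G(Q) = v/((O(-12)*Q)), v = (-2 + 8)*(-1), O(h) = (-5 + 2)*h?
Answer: 279649/6 ≈ 46608.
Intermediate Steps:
O(h) = -3*h
F(A) = (3 + A)*(5 + A)
v = -6 (v = 6*(-1) = -6)
G(Q) = -1/(6*Q) (G(Q) = -6*1/(36*Q) = -1/(6*Q))
G(F(-4)) + 46608 = -1/(6*(15 + (-4)**2 + 8*(-4))) + 46608 = -1/(6*(15 + 16 - 32)) + 46608 = -1/6/(-1) + 46608 = -1/6*(-1) + 46608 = 1/6 + 46608 = 279649/6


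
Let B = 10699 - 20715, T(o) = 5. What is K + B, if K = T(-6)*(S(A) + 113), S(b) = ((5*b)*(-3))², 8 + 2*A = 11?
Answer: -27679/4 ≈ -6919.8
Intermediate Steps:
A = 3/2 (A = -4 + (½)*11 = -4 + 11/2 = 3/2 ≈ 1.5000)
S(b) = 225*b² (S(b) = (-15*b)² = 225*b²)
B = -10016
K = 12385/4 (K = 5*(225*(3/2)² + 113) = 5*(225*(9/4) + 113) = 5*(2025/4 + 113) = 5*(2477/4) = 12385/4 ≈ 3096.3)
K + B = 12385/4 - 10016 = -27679/4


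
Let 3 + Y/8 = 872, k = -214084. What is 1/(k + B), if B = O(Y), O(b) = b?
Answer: -1/207132 ≈ -4.8278e-6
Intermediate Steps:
Y = 6952 (Y = -24 + 8*872 = -24 + 6976 = 6952)
B = 6952
1/(k + B) = 1/(-214084 + 6952) = 1/(-207132) = -1/207132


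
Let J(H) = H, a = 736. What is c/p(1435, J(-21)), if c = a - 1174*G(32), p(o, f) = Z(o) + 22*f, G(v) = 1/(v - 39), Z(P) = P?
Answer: 6326/6811 ≈ 0.92879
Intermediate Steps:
G(v) = 1/(-39 + v)
p(o, f) = o + 22*f
c = 6326/7 (c = 736 - 1174/(-39 + 32) = 736 - 1174/(-7) = 736 - 1174*(-⅐) = 736 + 1174/7 = 6326/7 ≈ 903.71)
c/p(1435, J(-21)) = 6326/(7*(1435 + 22*(-21))) = 6326/(7*(1435 - 462)) = (6326/7)/973 = (6326/7)*(1/973) = 6326/6811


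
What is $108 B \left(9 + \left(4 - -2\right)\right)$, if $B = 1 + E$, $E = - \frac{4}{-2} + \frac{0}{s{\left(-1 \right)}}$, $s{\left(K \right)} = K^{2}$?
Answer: $4860$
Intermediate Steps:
$E = 2$ ($E = - \frac{4}{-2} + \frac{0}{\left(-1\right)^{2}} = \left(-4\right) \left(- \frac{1}{2}\right) + \frac{0}{1} = 2 + 0 \cdot 1 = 2 + 0 = 2$)
$B = 3$ ($B = 1 + 2 = 3$)
$108 B \left(9 + \left(4 - -2\right)\right) = 108 \cdot 3 \left(9 + \left(4 - -2\right)\right) = 108 \cdot 3 \left(9 + \left(4 + 2\right)\right) = 108 \cdot 3 \left(9 + 6\right) = 108 \cdot 3 \cdot 15 = 108 \cdot 45 = 4860$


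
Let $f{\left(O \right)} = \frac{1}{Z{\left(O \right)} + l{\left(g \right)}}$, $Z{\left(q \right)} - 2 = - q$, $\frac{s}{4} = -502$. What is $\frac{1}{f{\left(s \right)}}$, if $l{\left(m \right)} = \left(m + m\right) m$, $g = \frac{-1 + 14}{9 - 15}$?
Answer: $\frac{36349}{18} \approx 2019.4$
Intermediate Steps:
$s = -2008$ ($s = 4 \left(-502\right) = -2008$)
$Z{\left(q \right)} = 2 - q$
$g = - \frac{13}{6}$ ($g = \frac{13}{-6} = 13 \left(- \frac{1}{6}\right) = - \frac{13}{6} \approx -2.1667$)
$l{\left(m \right)} = 2 m^{2}$ ($l{\left(m \right)} = 2 m m = 2 m^{2}$)
$f{\left(O \right)} = \frac{1}{\frac{205}{18} - O}$ ($f{\left(O \right)} = \frac{1}{\left(2 - O\right) + 2 \left(- \frac{13}{6}\right)^{2}} = \frac{1}{\left(2 - O\right) + 2 \cdot \frac{169}{36}} = \frac{1}{\left(2 - O\right) + \frac{169}{18}} = \frac{1}{\frac{205}{18} - O}$)
$\frac{1}{f{\left(s \right)}} = \frac{1}{18 \frac{1}{205 - -36144}} = \frac{1}{18 \frac{1}{205 + 36144}} = \frac{1}{18 \cdot \frac{1}{36349}} = \frac{1}{\frac{18}{36349}} = \frac{36349}{18}$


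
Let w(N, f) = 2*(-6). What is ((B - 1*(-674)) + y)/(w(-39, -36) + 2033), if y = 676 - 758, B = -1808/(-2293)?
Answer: 1359264/4634153 ≈ 0.29331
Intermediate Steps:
w(N, f) = -12
B = 1808/2293 (B = -1808*(-1/2293) = 1808/2293 ≈ 0.78849)
y = -82
((B - 1*(-674)) + y)/(w(-39, -36) + 2033) = ((1808/2293 - 1*(-674)) - 82)/(-12 + 2033) = ((1808/2293 + 674) - 82)/2021 = (1547290/2293 - 82)*(1/2021) = (1359264/2293)*(1/2021) = 1359264/4634153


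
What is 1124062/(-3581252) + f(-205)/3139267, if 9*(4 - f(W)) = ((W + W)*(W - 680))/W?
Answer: -5292018156979/16863759333426 ≈ -0.31381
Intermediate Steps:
f(W) = 1396/9 - 2*W/9 (f(W) = 4 - (W + W)*(W - 680)/(9*W) = 4 - (2*W)*(-680 + W)/(9*W) = 4 - 2*W*(-680 + W)/(9*W) = 4 - (-1360 + 2*W)/9 = 4 + (1360/9 - 2*W/9) = 1396/9 - 2*W/9)
1124062/(-3581252) + f(-205)/3139267 = 1124062/(-3581252) + (1396/9 - 2/9*(-205))/3139267 = 1124062*(-1/3581252) + (1396/9 + 410/9)*(1/3139267) = -562031/1790626 + (602/3)*(1/3139267) = -562031/1790626 + 602/9417801 = -5292018156979/16863759333426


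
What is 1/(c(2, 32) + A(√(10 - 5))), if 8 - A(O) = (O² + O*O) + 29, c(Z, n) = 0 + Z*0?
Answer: -1/31 ≈ -0.032258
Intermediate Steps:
c(Z, n) = 0 (c(Z, n) = 0 + 0 = 0)
A(O) = -21 - 2*O² (A(O) = 8 - ((O² + O*O) + 29) = 8 - ((O² + O²) + 29) = 8 - (2*O² + 29) = 8 - (29 + 2*O²) = 8 + (-29 - 2*O²) = -21 - 2*O²)
1/(c(2, 32) + A(√(10 - 5))) = 1/(0 + (-21 - 2*(√(10 - 5))²)) = 1/(0 + (-21 - 2*(√5)²)) = 1/(0 + (-21 - 2*5)) = 1/(0 + (-21 - 10)) = 1/(0 - 31) = 1/(-31) = -1/31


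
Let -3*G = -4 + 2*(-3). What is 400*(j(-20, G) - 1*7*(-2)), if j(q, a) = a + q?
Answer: -3200/3 ≈ -1066.7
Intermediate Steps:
G = 10/3 (G = -(-4 + 2*(-3))/3 = -(-4 - 6)/3 = -⅓*(-10) = 10/3 ≈ 3.3333)
400*(j(-20, G) - 1*7*(-2)) = 400*((10/3 - 20) - 1*7*(-2)) = 400*(-50/3 - 7*(-2)) = 400*(-50/3 + 14) = 400*(-8/3) = -3200/3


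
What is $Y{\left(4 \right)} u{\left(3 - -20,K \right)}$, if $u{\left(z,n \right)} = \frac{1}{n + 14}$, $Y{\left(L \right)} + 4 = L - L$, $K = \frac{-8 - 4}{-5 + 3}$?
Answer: $- \frac{1}{5} \approx -0.2$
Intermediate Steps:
$K = 6$ ($K = - \frac{12}{-2} = \left(-12\right) \left(- \frac{1}{2}\right) = 6$)
$Y{\left(L \right)} = -4$ ($Y{\left(L \right)} = -4 + \left(L - L\right) = -4 + 0 = -4$)
$u{\left(z,n \right)} = \frac{1}{14 + n}$
$Y{\left(4 \right)} u{\left(3 - -20,K \right)} = - \frac{4}{14 + 6} = - \frac{4}{20} = \left(-4\right) \frac{1}{20} = - \frac{1}{5}$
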